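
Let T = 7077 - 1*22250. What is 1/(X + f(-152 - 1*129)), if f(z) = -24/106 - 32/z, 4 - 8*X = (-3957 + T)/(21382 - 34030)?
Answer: 753466656/149489591 ≈ 5.0403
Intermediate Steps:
T = -15173 (T = 7077 - 22250 = -15173)
X = 15731/50592 (X = 1/2 - (-3957 - 15173)/(8*(21382 - 34030)) = 1/2 - (-9565)/(4*(-12648)) = 1/2 - (-9565)*(-1)/(4*12648) = 1/2 - 1/8*9565/6324 = 1/2 - 9565/50592 = 15731/50592 ≈ 0.31094)
f(z) = -12/53 - 32/z (f(z) = -24*1/106 - 32/z = -12/53 - 32/z)
1/(X + f(-152 - 1*129)) = 1/(15731/50592 + (-12/53 - 32/(-152 - 1*129))) = 1/(15731/50592 + (-12/53 - 32/(-152 - 129))) = 1/(15731/50592 + (-12/53 - 32/(-281))) = 1/(15731/50592 + (-12/53 - 32*(-1/281))) = 1/(15731/50592 + (-12/53 + 32/281)) = 1/(15731/50592 - 1676/14893) = 1/(149489591/753466656) = 753466656/149489591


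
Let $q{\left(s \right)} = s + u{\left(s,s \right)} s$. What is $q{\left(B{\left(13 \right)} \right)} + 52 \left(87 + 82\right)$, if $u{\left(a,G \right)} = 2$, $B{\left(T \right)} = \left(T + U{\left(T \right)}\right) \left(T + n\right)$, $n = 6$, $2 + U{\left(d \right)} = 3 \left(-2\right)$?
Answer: $9073$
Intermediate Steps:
$U{\left(d \right)} = -8$ ($U{\left(d \right)} = -2 + 3 \left(-2\right) = -2 - 6 = -8$)
$B{\left(T \right)} = \left(-8 + T\right) \left(6 + T\right)$ ($B{\left(T \right)} = \left(T - 8\right) \left(T + 6\right) = \left(-8 + T\right) \left(6 + T\right)$)
$q{\left(s \right)} = 3 s$ ($q{\left(s \right)} = s + 2 s = 3 s$)
$q{\left(B{\left(13 \right)} \right)} + 52 \left(87 + 82\right) = 3 \left(-48 + 13^{2} - 26\right) + 52 \left(87 + 82\right) = 3 \left(-48 + 169 - 26\right) + 52 \cdot 169 = 3 \cdot 95 + 8788 = 285 + 8788 = 9073$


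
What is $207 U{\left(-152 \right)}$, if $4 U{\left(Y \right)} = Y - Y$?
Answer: $0$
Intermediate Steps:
$U{\left(Y \right)} = 0$ ($U{\left(Y \right)} = \frac{Y - Y}{4} = \frac{1}{4} \cdot 0 = 0$)
$207 U{\left(-152 \right)} = 207 \cdot 0 = 0$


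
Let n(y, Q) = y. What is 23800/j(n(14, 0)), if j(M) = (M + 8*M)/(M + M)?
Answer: 47600/9 ≈ 5288.9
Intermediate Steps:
j(M) = 9/2 (j(M) = (9*M)/((2*M)) = (9*M)*(1/(2*M)) = 9/2)
23800/j(n(14, 0)) = 23800/(9/2) = 23800*(2/9) = 47600/9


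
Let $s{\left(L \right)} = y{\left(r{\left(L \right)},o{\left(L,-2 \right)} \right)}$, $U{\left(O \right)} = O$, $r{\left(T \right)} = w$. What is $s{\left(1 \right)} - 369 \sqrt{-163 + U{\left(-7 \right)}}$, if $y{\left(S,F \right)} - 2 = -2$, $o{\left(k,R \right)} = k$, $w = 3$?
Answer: $- 369 i \sqrt{170} \approx - 4811.2 i$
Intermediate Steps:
$r{\left(T \right)} = 3$
$y{\left(S,F \right)} = 0$ ($y{\left(S,F \right)} = 2 - 2 = 0$)
$s{\left(L \right)} = 0$
$s{\left(1 \right)} - 369 \sqrt{-163 + U{\left(-7 \right)}} = 0 - 369 \sqrt{-163 - 7} = 0 - 369 \sqrt{-170} = 0 - 369 i \sqrt{170} = - 369 i \sqrt{170}$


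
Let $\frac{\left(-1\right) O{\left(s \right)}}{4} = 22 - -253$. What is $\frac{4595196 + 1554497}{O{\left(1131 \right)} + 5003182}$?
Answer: $\frac{6149693}{5002082} \approx 1.2294$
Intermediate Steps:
$O{\left(s \right)} = -1100$ ($O{\left(s \right)} = - 4 \left(22 - -253\right) = - 4 \left(22 + 253\right) = \left(-4\right) 275 = -1100$)
$\frac{4595196 + 1554497}{O{\left(1131 \right)} + 5003182} = \frac{4595196 + 1554497}{-1100 + 5003182} = \frac{6149693}{5002082}$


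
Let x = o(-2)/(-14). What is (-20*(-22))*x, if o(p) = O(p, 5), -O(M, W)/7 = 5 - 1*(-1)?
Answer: 1320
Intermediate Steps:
O(M, W) = -42 (O(M, W) = -7*(5 - 1*(-1)) = -7*(5 + 1) = -7*6 = -42)
o(p) = -42
x = 3 (x = -42/(-14) = -42*(-1/14) = 3)
(-20*(-22))*x = -20*(-22)*3 = 440*3 = 1320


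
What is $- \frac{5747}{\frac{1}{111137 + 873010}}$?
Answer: $-5655892809$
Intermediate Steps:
$- \frac{5747}{\frac{1}{111137 + 873010}} = - \frac{5747}{\frac{1}{984147}} = - 5747 \frac{1}{\frac{1}{984147}} = \left(-5747\right) 984147 = -5655892809$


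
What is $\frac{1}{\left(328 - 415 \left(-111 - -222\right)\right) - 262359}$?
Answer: $- \frac{1}{308096} \approx -3.2457 \cdot 10^{-6}$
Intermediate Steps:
$\frac{1}{\left(328 - 415 \left(-111 - -222\right)\right) - 262359} = \frac{1}{\left(328 - 415 \left(-111 + 222\right)\right) - 262359} = \frac{1}{\left(328 - 46065\right) - 262359} = \frac{1}{-45737 - 262359} = \frac{1}{-308096} = - \frac{1}{308096}$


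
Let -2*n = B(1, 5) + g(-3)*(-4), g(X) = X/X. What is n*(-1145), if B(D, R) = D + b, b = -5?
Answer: -4580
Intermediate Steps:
g(X) = 1
B(D, R) = -5 + D (B(D, R) = D - 5 = -5 + D)
n = 4 (n = -((-5 + 1) + 1*(-4))/2 = -(-4 - 4)/2 = -½*(-8) = 4)
n*(-1145) = 4*(-1145) = -4580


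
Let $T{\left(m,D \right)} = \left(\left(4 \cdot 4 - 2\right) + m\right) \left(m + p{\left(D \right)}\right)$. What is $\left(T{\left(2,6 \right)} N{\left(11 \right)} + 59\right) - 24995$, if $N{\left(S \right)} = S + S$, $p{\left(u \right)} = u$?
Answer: $-22120$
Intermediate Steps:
$T{\left(m,D \right)} = \left(14 + m\right) \left(D + m\right)$ ($T{\left(m,D \right)} = \left(\left(4 \cdot 4 - 2\right) + m\right) \left(m + D\right) = \left(\left(16 - 2\right) + m\right) \left(D + m\right) = \left(14 + m\right) \left(D + m\right)$)
$N{\left(S \right)} = 2 S$
$\left(T{\left(2,6 \right)} N{\left(11 \right)} + 59\right) - 24995 = \left(\left(2^{2} + 14 \cdot 6 + 14 \cdot 2 + 6 \cdot 2\right) 2 \cdot 11 + 59\right) - 24995 = \left(\left(4 + 84 + 28 + 12\right) 22 + 59\right) - 24995 = \left(128 \cdot 22 + 59\right) - 24995 = \left(2816 + 59\right) - 24995 = 2875 - 24995 = -22120$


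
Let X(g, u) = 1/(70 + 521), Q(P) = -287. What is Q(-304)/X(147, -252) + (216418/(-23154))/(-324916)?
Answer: -638023255712035/3761552532 ≈ -1.6962e+5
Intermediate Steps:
X(g, u) = 1/591
Q(-304)/X(147, -252) + (216418/(-23154))/(-324916) = -287/1/591 + (216418/(-23154))/(-324916) = -287*591 + (216418*(-1/23154))*(-1/324916) = -169617 - 108209/11577*(-1/324916) = -169617 + 108209/3761552532 = -638023255712035/3761552532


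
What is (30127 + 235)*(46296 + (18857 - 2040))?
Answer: 1916236906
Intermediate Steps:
(30127 + 235)*(46296 + (18857 - 2040)) = 30362*(46296 + 16817) = 30362*63113 = 1916236906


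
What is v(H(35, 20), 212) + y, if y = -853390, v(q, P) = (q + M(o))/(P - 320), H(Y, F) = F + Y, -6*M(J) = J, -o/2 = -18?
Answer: -92166169/108 ≈ -8.5339e+5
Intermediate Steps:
o = 36 (o = -2*(-18) = 36)
M(J) = -J/6
v(q, P) = (-6 + q)/(-320 + P) (v(q, P) = (q - 1/6*36)/(P - 320) = (q - 6)/(-320 + P) = (-6 + q)/(-320 + P))
v(H(35, 20), 212) + y = (-6 + (20 + 35))/(-320 + 212) - 853390 = (-6 + 55)/(-108) - 853390 = -1/108*49 - 853390 = -49/108 - 853390 = -92166169/108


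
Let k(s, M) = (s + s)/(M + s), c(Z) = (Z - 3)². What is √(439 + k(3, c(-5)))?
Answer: √1971073/67 ≈ 20.954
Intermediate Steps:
c(Z) = (-3 + Z)²
k(s, M) = 2*s/(M + s) (k(s, M) = (2*s)/(M + s) = 2*s/(M + s))
√(439 + k(3, c(-5))) = √(439 + 2*3/((-3 - 5)² + 3)) = √(439 + 2*3/((-8)² + 3)) = √(439 + 2*3/(64 + 3)) = √(439 + 2*3/67) = √(439 + 2*3*(1/67)) = √(439 + 6/67) = √(29419/67) = √1971073/67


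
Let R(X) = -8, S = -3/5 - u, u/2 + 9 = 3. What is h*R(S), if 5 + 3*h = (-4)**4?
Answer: -2008/3 ≈ -669.33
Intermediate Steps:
u = -12 (u = -18 + 2*3 = -18 + 6 = -12)
h = 251/3 (h = -5/3 + (1/3)*(-4)**4 = -5/3 + (1/3)*256 = -5/3 + 256/3 = 251/3 ≈ 83.667)
S = 57/5 (S = -3/5 - 1*(-12) = -3*1/5 + 12 = -3/5 + 12 = 57/5 ≈ 11.400)
h*R(S) = (251/3)*(-8) = -2008/3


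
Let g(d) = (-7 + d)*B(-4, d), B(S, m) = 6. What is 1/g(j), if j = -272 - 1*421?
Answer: -1/4200 ≈ -0.00023810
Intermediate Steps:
j = -693 (j = -272 - 421 = -693)
g(d) = -42 + 6*d (g(d) = (-7 + d)*6 = -42 + 6*d)
1/g(j) = 1/(-42 + 6*(-693)) = 1/(-42 - 4158) = 1/(-4200) = -1/4200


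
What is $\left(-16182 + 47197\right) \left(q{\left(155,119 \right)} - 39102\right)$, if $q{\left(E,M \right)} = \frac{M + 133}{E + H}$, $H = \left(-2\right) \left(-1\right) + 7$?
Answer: $- \frac{49720735785}{41} \approx -1.2127 \cdot 10^{9}$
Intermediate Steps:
$H = 9$ ($H = 2 + 7 = 9$)
$q{\left(E,M \right)} = \frac{133 + M}{9 + E}$ ($q{\left(E,M \right)} = \frac{M + 133}{E + 9} = \frac{133 + M}{9 + E}$)
$\left(-16182 + 47197\right) \left(q{\left(155,119 \right)} - 39102\right) = \left(-16182 + 47197\right) \left(\frac{133 + 119}{9 + 155} - 39102\right) = 31015 \left(\frac{1}{164} \cdot 252 - 39102\right) = 31015 \left(\frac{63}{41} - 39102\right) = 31015 \left(- \frac{1603119}{41}\right) = - \frac{49720735785}{41}$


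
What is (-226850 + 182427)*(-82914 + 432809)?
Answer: -15543385585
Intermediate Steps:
(-226850 + 182427)*(-82914 + 432809) = -44423*349895 = -15543385585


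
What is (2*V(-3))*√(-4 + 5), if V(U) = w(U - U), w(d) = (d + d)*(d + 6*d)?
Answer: 0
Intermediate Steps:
w(d) = 14*d² (w(d) = (2*d)*(7*d) = 14*d²)
V(U) = 0 (V(U) = 14*(U - U)² = 14*0² = 14*0 = 0)
(2*V(-3))*√(-4 + 5) = (2*0)*√(-4 + 5) = 0*√1 = 0*1 = 0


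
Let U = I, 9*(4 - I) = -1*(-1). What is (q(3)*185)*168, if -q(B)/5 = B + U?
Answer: -3211600/3 ≈ -1.0705e+6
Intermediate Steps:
I = 35/9 (I = 4 - (-1)*(-1)/9 = 4 - 1/9*1 = 4 - 1/9 = 35/9 ≈ 3.8889)
U = 35/9 ≈ 3.8889
q(B) = -175/9 - 5*B (q(B) = -5*(B + 35/9) = -5*(35/9 + B) = -175/9 - 5*B)
(q(3)*185)*168 = ((-175/9 - 5*3)*185)*168 = ((-175/9 - 15)*185)*168 = -310/9*185*168 = -57350/9*168 = -3211600/3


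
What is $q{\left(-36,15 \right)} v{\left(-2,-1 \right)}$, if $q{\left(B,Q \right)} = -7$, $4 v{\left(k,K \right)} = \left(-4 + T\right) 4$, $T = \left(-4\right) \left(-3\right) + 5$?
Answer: $-91$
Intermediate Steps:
$T = 17$ ($T = 12 + 5 = 17$)
$v{\left(k,K \right)} = 13$ ($v{\left(k,K \right)} = \frac{\left(-4 + 17\right) 4}{4} = \frac{13 \cdot 4}{4} = \frac{1}{4} \cdot 52 = 13$)
$q{\left(-36,15 \right)} v{\left(-2,-1 \right)} = \left(-7\right) 13 = -91$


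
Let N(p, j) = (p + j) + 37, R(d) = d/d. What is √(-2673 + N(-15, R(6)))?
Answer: 5*I*√106 ≈ 51.478*I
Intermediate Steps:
R(d) = 1
N(p, j) = 37 + j + p (N(p, j) = (j + p) + 37 = 37 + j + p)
√(-2673 + N(-15, R(6))) = √(-2673 + (37 + 1 - 15)) = √(-2673 + 23) = √(-2650) = 5*I*√106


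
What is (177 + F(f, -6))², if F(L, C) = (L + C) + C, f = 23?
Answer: 35344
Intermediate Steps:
F(L, C) = L + 2*C (F(L, C) = (C + L) + C = L + 2*C)
(177 + F(f, -6))² = (177 + (23 + 2*(-6)))² = (177 + (23 - 12))² = (177 + 11)² = 188² = 35344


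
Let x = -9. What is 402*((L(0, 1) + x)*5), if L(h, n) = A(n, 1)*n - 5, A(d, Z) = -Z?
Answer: -30150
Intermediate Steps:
L(h, n) = -5 - n (L(h, n) = (-1*1)*n - 5 = -n - 5 = -5 - n)
402*((L(0, 1) + x)*5) = 402*(((-5 - 1*1) - 9)*5) = 402*(((-5 - 1) - 9)*5) = 402*((-6 - 9)*5) = 402*(-15*5) = 402*(-75) = -30150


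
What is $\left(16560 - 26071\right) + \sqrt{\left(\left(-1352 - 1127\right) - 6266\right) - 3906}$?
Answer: $-9511 + i \sqrt{12651} \approx -9511.0 + 112.48 i$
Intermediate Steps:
$\left(16560 - 26071\right) + \sqrt{\left(\left(-1352 - 1127\right) - 6266\right) - 3906} = -9511 + \sqrt{\left(-2479 - 6266\right) - 3906} = -9511 + \sqrt{-8745 - 3906} = -9511 + \sqrt{-12651} = -9511 + i \sqrt{12651}$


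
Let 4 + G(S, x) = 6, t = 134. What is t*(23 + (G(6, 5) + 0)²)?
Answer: 3618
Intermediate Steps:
G(S, x) = 2 (G(S, x) = -4 + 6 = 2)
t*(23 + (G(6, 5) + 0)²) = 134*(23 + (2 + 0)²) = 134*(23 + 2²) = 134*(23 + 4) = 134*27 = 3618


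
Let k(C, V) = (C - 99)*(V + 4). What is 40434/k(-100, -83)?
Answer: 40434/15721 ≈ 2.5720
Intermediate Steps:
k(C, V) = (-99 + C)*(4 + V)
40434/k(-100, -83) = 40434/(-396 - 99*(-83) + 4*(-100) - 100*(-83)) = 40434/(-396 + 8217 - 400 + 8300) = 40434/15721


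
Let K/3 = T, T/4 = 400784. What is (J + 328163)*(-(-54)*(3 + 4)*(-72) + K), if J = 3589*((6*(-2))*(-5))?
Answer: 2599135698576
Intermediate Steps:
T = 1603136 (T = 4*400784 = 1603136)
K = 4809408 (K = 3*1603136 = 4809408)
J = 215340 (J = 3589*(-12*(-5)) = 3589*60 = 215340)
(J + 328163)*(-(-54)*(3 + 4)*(-72) + K) = (215340 + 328163)*(-(-54)*(3 + 4)*(-72) + 4809408) = 543503*(-(-54)*7*(-72) + 4809408) = 543503*(-27*(-14)*(-72) + 4809408) = 543503*(378*(-72) + 4809408) = 543503*(-27216 + 4809408) = 543503*4782192 = 2599135698576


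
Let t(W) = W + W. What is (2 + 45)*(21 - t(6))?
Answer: 423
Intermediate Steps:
t(W) = 2*W
(2 + 45)*(21 - t(6)) = (2 + 45)*(21 - 2*6) = 47*(21 - 1*12) = 47*(21 - 12) = 47*9 = 423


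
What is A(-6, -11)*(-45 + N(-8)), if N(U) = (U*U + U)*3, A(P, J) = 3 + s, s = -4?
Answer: -123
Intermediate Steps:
A(P, J) = -1 (A(P, J) = 3 - 4 = -1)
N(U) = 3*U + 3*U**2 (N(U) = (U**2 + U)*3 = (U + U**2)*3 = 3*U + 3*U**2)
A(-6, -11)*(-45 + N(-8)) = -(-45 + 3*(-8)*(1 - 8)) = -(-45 + 3*(-8)*(-7)) = -(-45 + 168) = -1*123 = -123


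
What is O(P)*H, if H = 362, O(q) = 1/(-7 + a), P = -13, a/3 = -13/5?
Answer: -905/37 ≈ -24.459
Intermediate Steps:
a = -39/5 (a = 3*(-13/5) = -39/5 ≈ -7.8000)
O(q) = -5/74 (O(q) = 1/(-7 - 39/5) = 1/(-74/5) = -5/74)
O(P)*H = -5/74*362 = -905/37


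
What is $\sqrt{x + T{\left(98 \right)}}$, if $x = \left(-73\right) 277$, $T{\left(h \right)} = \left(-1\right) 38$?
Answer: $3 i \sqrt{2251} \approx 142.33 i$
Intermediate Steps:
$T{\left(h \right)} = -38$
$x = -20221$
$\sqrt{x + T{\left(98 \right)}} = \sqrt{-20221 - 38} = \sqrt{-20259} = 3 i \sqrt{2251}$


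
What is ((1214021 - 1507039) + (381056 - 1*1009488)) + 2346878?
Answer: 1425428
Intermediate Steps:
((1214021 - 1507039) + (381056 - 1*1009488)) + 2346878 = (-293018 + (381056 - 1009488)) + 2346878 = (-293018 - 628432) + 2346878 = -921450 + 2346878 = 1425428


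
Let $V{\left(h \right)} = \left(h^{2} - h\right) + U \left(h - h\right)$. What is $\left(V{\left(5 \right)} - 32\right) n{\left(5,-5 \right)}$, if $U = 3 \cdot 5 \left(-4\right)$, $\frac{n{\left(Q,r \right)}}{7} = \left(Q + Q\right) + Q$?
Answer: $-1260$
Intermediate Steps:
$n{\left(Q,r \right)} = 21 Q$ ($n{\left(Q,r \right)} = 7 \left(\left(Q + Q\right) + Q\right) = 7 \left(2 Q + Q\right) = 7 \cdot 3 Q = 21 Q$)
$U = -60$ ($U = 15 \left(-4\right) = -60$)
$V{\left(h \right)} = h^{2} - h$ ($V{\left(h \right)} = \left(h^{2} - h\right) - 60 \left(h - h\right) = \left(h^{2} - h\right) - 0 = \left(h^{2} - h\right) + 0 = h^{2} - h$)
$\left(V{\left(5 \right)} - 32\right) n{\left(5,-5 \right)} = \left(5 \left(-1 + 5\right) - 32\right) 21 \cdot 5 = \left(5 \cdot 4 - 32\right) 105 = \left(20 - 32\right) 105 = \left(-12\right) 105 = -1260$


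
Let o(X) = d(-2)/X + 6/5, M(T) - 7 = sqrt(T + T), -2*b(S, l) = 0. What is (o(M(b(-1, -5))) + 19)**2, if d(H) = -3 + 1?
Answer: 485809/1225 ≈ 396.58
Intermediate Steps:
b(S, l) = 0 (b(S, l) = -1/2*0 = 0)
d(H) = -2
M(T) = 7 + sqrt(2)*sqrt(T) (M(T) = 7 + sqrt(T + T) = 7 + sqrt(2*T) = 7 + sqrt(2)*sqrt(T))
o(X) = 6/5 - 2/X (o(X) = -2/X + 6/5 = 6/5 - 2/X)
(o(M(b(-1, -5))) + 19)**2 = ((6/5 - 2/(7 + sqrt(2)*sqrt(0))) + 19)**2 = ((6/5 - 2/(7 + sqrt(2)*0)) + 19)**2 = ((6/5 - 2/(7 + 0)) + 19)**2 = ((6/5 - 2/7) + 19)**2 = (32/35 + 19)**2 = (697/35)**2 = 485809/1225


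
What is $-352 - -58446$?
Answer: $58094$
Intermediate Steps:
$-352 - -58446 = -352 + 58446 = 58094$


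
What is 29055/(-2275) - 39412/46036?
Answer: -5489378/402815 ≈ -13.628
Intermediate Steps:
29055/(-2275) - 39412/46036 = 29055*(-1/2275) - 39412*1/46036 = -447/35 - 9853/11509 = -5489378/402815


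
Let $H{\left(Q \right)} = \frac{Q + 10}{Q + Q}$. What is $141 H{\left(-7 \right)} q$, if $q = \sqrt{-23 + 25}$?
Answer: $- \frac{423 \sqrt{2}}{14} \approx -42.729$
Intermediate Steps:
$H{\left(Q \right)} = \frac{10 + Q}{2 Q}$
$q = \sqrt{2} \approx 1.4142$
$141 H{\left(-7 \right)} q = 141 \frac{10 - 7}{2 \left(-7\right)} \sqrt{2} = 141 \cdot \frac{1}{2} \left(- \frac{1}{7}\right) 3 \sqrt{2} = 141 \left(- \frac{3}{14}\right) \sqrt{2} = - \frac{423 \sqrt{2}}{14}$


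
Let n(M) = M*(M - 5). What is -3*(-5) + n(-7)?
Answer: 99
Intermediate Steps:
n(M) = M*(-5 + M)
-3*(-5) + n(-7) = -3*(-5) - 7*(-5 - 7) = 15 - 7*(-12) = 15 + 84 = 99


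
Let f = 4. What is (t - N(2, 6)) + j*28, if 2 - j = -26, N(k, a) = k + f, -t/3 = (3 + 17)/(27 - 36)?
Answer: 2354/3 ≈ 784.67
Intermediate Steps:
t = 20/3 (t = -3*(3 + 17)/(27 - 36) = -60/(-9) = -60*(-1)/9 = -3*(-20/9) = 20/3 ≈ 6.6667)
N(k, a) = 4 + k (N(k, a) = k + 4 = 4 + k)
j = 28 (j = 2 - 1*(-26) = 2 + 26 = 28)
(t - N(2, 6)) + j*28 = (20/3 - (4 + 2)) + 28*28 = (20/3 - 1*6) + 784 = (20/3 - 6) + 784 = ⅔ + 784 = 2354/3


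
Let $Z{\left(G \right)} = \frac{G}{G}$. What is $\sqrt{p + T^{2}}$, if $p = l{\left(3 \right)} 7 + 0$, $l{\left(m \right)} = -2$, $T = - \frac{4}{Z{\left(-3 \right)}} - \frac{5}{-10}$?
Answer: $\frac{i \sqrt{7}}{2} \approx 1.3229 i$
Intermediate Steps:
$Z{\left(G \right)} = 1$
$T = - \frac{7}{2}$ ($T = - \frac{4}{1} - \frac{5}{-10} = \left(-4\right) 1 - - \frac{1}{2} = -4 + \frac{1}{2} = - \frac{7}{2} \approx -3.5$)
$p = -14$ ($p = \left(-2\right) 7 + 0 = -14 + 0 = -14$)
$\sqrt{p + T^{2}} = \sqrt{-14 + \left(- \frac{7}{2}\right)^{2}} = \sqrt{-14 + \frac{49}{4}} = \sqrt{- \frac{7}{4}} = \frac{i \sqrt{7}}{2}$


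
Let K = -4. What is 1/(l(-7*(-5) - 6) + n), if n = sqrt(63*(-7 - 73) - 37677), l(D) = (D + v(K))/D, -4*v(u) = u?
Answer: 290/11975299 - 841*I*sqrt(42717)/35925897 ≈ 2.4217e-5 - 0.0048383*I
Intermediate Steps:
v(u) = -u/4
l(D) = (1 + D)/D (l(D) = (D - 1/4*(-4))/D = (D + 1)/D = (1 + D)/D)
n = I*sqrt(42717) (n = sqrt(63*(-80) - 37677) = sqrt(-5040 - 37677) = sqrt(-42717) = I*sqrt(42717) ≈ 206.68*I)
1/(l(-7*(-5) - 6) + n) = 1/((1 + (-7*(-5) - 6))/(-7*(-5) - 6) + I*sqrt(42717)) = 1/((1 + (35 - 6))/(35 - 6) + I*sqrt(42717)) = 1/((1 + 29)/29 + I*sqrt(42717)) = 1/((1/29)*30 + I*sqrt(42717)) = 1/(30/29 + I*sqrt(42717))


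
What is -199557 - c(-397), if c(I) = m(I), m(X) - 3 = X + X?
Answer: -198766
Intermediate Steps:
m(X) = 3 + 2*X (m(X) = 3 + (X + X) = 3 + 2*X)
c(I) = 3 + 2*I
-199557 - c(-397) = -199557 - (3 + 2*(-397)) = -199557 - (3 - 794) = -199557 - 1*(-791) = -199557 + 791 = -198766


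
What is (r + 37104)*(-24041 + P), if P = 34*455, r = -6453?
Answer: -262709721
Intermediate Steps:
P = 15470
(r + 37104)*(-24041 + P) = (-6453 + 37104)*(-24041 + 15470) = 30651*(-8571) = -262709721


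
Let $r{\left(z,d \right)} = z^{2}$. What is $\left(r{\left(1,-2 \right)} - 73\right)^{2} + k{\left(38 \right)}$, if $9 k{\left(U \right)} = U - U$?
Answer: $5184$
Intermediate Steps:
$k{\left(U \right)} = 0$ ($k{\left(U \right)} = \frac{U - U}{9} = \frac{1}{9} \cdot 0 = 0$)
$\left(r{\left(1,-2 \right)} - 73\right)^{2} + k{\left(38 \right)} = \left(1^{2} - 73\right)^{2} + 0 = \left(1 - 73\right)^{2} + 0 = \left(-72\right)^{2} + 0 = 5184 + 0 = 5184$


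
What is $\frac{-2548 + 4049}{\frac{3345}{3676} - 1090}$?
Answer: $- \frac{5517676}{4003495} \approx -1.3782$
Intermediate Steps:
$\frac{-2548 + 4049}{\frac{3345}{3676} - 1090} = \frac{1501}{3345 \cdot \frac{1}{3676} - 1090} = \frac{1501}{\frac{3345}{3676} - 1090} = \frac{1501}{- \frac{4003495}{3676}} = 1501 \left(- \frac{3676}{4003495}\right) = - \frac{5517676}{4003495}$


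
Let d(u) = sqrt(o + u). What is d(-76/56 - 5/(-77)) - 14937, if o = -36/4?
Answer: -14937 + I*sqrt(244090)/154 ≈ -14937.0 + 3.2081*I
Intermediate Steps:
o = -9 (o = (1/4)*(-36) = -9)
d(u) = sqrt(-9 + u)
d(-76/56 - 5/(-77)) - 14937 = sqrt(-9 + (-76/56 - 5/(-77))) - 14937 = sqrt(-9 + (-76*1/56 - 5*(-1/77))) - 14937 = sqrt(-9 + (-19/14 + 5/77)) - 14937 = sqrt(-9 - 199/154) - 14937 = sqrt(-1585/154) - 14937 = I*sqrt(244090)/154 - 14937 = -14937 + I*sqrt(244090)/154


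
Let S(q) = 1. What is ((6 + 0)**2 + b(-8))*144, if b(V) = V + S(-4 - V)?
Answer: 4176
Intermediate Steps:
b(V) = 1 + V (b(V) = V + 1 = 1 + V)
((6 + 0)**2 + b(-8))*144 = ((6 + 0)**2 + (1 - 8))*144 = (6**2 - 7)*144 = (36 - 7)*144 = 29*144 = 4176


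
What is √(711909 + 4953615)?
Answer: 2*√1416381 ≈ 2380.2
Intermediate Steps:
√(711909 + 4953615) = √5665524 = 2*√1416381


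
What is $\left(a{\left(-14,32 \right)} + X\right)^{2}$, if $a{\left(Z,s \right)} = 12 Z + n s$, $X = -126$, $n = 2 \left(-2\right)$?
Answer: $178084$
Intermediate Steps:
$n = -4$
$a{\left(Z,s \right)} = - 4 s + 12 Z$ ($a{\left(Z,s \right)} = 12 Z - 4 s = - 4 s + 12 Z$)
$\left(a{\left(-14,32 \right)} + X\right)^{2} = \left(\left(\left(-4\right) 32 + 12 \left(-14\right)\right) - 126\right)^{2} = \left(\left(-128 - 168\right) - 126\right)^{2} = \left(-296 - 126\right)^{2} = \left(-422\right)^{2} = 178084$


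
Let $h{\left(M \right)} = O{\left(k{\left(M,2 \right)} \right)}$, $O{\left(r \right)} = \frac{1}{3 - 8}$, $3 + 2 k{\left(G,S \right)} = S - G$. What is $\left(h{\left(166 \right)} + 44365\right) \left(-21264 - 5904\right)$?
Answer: $- \frac{6026514432}{5} \approx -1.2053 \cdot 10^{9}$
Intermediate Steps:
$k{\left(G,S \right)} = - \frac{3}{2} + \frac{S}{2} - \frac{G}{2}$ ($k{\left(G,S \right)} = - \frac{3}{2} + \frac{S - G}{2} = - \frac{3}{2} - \left(\frac{G}{2} - \frac{S}{2}\right) = - \frac{3}{2} + \frac{S}{2} - \frac{G}{2}$)
$O{\left(r \right)} = - \frac{1}{5}$ ($O{\left(r \right)} = \frac{1}{-5} = - \frac{1}{5}$)
$h{\left(M \right)} = - \frac{1}{5}$
$\left(h{\left(166 \right)} + 44365\right) \left(-21264 - 5904\right) = \left(- \frac{1}{5} + 44365\right) \left(-21264 - 5904\right) = \frac{221824}{5} \left(-27168\right) = - \frac{6026514432}{5}$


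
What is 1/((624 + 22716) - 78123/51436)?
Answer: 51436/1200438117 ≈ 4.2848e-5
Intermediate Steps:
1/((624 + 22716) - 78123/51436) = 1/(23340 - 78123*1/51436) = 1/(23340 - 78123/51436) = 1/(1200438117/51436) = 51436/1200438117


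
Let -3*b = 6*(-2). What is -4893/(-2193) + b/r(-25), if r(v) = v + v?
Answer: 39313/18275 ≈ 2.1512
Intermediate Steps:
b = 4 (b = -2*(-2) = -⅓*(-12) = 4)
r(v) = 2*v
-4893/(-2193) + b/r(-25) = -4893/(-2193) + 4/((2*(-25))) = -4893*(-1/2193) + 4/(-50) = 1631/731 + 4*(-1/50) = 1631/731 - 2/25 = 39313/18275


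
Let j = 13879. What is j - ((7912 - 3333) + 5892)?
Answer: 3408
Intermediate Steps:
j - ((7912 - 3333) + 5892) = 13879 - ((7912 - 3333) + 5892) = 13879 - (4579 + 5892) = 13879 - 1*10471 = 13879 - 10471 = 3408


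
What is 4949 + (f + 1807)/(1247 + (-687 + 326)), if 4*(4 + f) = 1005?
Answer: 17547473/3544 ≈ 4951.3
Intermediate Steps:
f = 989/4 (f = -4 + (1/4)*1005 = -4 + 1005/4 = 989/4 ≈ 247.25)
4949 + (f + 1807)/(1247 + (-687 + 326)) = 4949 + (989/4 + 1807)/(1247 + (-687 + 326)) = 4949 + 8217/(4*(1247 - 361)) = 4949 + (8217/4)/886 = 4949 + (8217/4)*(1/886) = 4949 + 8217/3544 = 17547473/3544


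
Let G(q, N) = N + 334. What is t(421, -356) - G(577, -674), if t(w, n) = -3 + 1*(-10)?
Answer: 327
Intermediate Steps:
t(w, n) = -13 (t(w, n) = -3 - 10 = -13)
G(q, N) = 334 + N
t(421, -356) - G(577, -674) = -13 - (334 - 674) = -13 - 1*(-340) = -13 + 340 = 327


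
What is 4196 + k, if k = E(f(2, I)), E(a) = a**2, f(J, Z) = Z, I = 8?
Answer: 4260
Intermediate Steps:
k = 64 (k = 8**2 = 64)
4196 + k = 4196 + 64 = 4260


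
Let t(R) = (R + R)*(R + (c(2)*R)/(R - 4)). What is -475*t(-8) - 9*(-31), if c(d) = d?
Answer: -151163/3 ≈ -50388.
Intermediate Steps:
t(R) = 2*R*(R + 2*R/(-4 + R)) (t(R) = (R + R)*(R + (2*R)/(R - 4)) = (2*R)*(R + (2*R)/(-4 + R)) = (2*R)*(R + 2*R/(-4 + R)) = 2*R*(R + 2*R/(-4 + R)))
-475*t(-8) - 9*(-31) = -950*(-8)**2*(-2 - 8)/(-4 - 8) - 9*(-31) = -950*64*(-10)/(-12) + 279 = -950*64*(-1)*(-10)/12 + 279 = -475*320/3 + 279 = -152000/3 + 279 = -151163/3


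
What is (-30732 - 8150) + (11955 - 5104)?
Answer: -32031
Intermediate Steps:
(-30732 - 8150) + (11955 - 5104) = -38882 + 6851 = -32031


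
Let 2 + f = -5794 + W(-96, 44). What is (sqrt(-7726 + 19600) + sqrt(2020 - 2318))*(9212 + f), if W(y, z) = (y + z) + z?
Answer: 3408*sqrt(11874) + 3408*I*sqrt(298) ≈ 3.7136e+5 + 58831.0*I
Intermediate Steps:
W(y, z) = y + 2*z
f = -5804 (f = -2 + (-5794 + (-96 + 2*44)) = -2 + (-5794 + (-96 + 88)) = -2 + (-5794 - 8) = -2 - 5802 = -5804)
(sqrt(-7726 + 19600) + sqrt(2020 - 2318))*(9212 + f) = (sqrt(-7726 + 19600) + sqrt(2020 - 2318))*(9212 - 5804) = (sqrt(11874) + sqrt(-298))*3408 = (sqrt(11874) + I*sqrt(298))*3408 = 3408*sqrt(11874) + 3408*I*sqrt(298)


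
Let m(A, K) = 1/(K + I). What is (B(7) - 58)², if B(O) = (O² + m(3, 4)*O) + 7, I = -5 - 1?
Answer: 121/4 ≈ 30.250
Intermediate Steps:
I = -6
m(A, K) = 1/(-6 + K) (m(A, K) = 1/(K - 6) = 1/(-6 + K))
B(O) = 7 + O² - O/2 (B(O) = (O² + O/(-6 + 4)) + 7 = (O² + O/(-2)) + 7 = (O² - O/2) + 7 = 7 + O² - O/2)
(B(7) - 58)² = ((7 + 7² - ½*7) - 58)² = ((7 + 49 - 7/2) - 58)² = (105/2 - 58)² = (-11/2)² = 121/4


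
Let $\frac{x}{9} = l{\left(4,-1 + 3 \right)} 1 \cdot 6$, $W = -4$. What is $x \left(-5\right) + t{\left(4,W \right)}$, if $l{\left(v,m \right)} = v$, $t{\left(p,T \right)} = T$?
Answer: $-1084$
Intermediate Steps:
$x = 216$ ($x = 9 \cdot 4 \cdot 1 \cdot 6 = 9 \cdot 4 \cdot 6 = 9 \cdot 24 = 216$)
$x \left(-5\right) + t{\left(4,W \right)} = 216 \left(-5\right) - 4 = -1080 - 4 = -1084$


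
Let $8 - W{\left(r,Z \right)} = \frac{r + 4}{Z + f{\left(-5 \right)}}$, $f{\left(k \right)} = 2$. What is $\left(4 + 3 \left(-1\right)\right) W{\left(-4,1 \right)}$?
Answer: $8$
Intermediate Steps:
$W{\left(r,Z \right)} = 8 - \frac{4 + r}{2 + Z}$ ($W{\left(r,Z \right)} = 8 - \frac{r + 4}{Z + 2} = 8 - \frac{4 + r}{2 + Z}$)
$\left(4 + 3 \left(-1\right)\right) W{\left(-4,1 \right)} = \left(4 + 3 \left(-1\right)\right) \frac{12 - -4 + 8 \cdot 1}{2 + 1} = \left(4 - 3\right) \frac{12 + 4 + 8}{3} = 1 \cdot \frac{1}{3} \cdot 24 = 1 \cdot 8 = 8$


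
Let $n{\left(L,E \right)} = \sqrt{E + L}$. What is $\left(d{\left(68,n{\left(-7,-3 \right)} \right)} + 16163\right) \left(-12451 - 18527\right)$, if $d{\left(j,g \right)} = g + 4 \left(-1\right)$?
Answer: $-500573502 - 30978 i \sqrt{10} \approx -5.0057 \cdot 10^{8} - 97961.0 i$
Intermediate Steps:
$d{\left(j,g \right)} = -4 + g$ ($d{\left(j,g \right)} = g - 4 = -4 + g$)
$\left(d{\left(68,n{\left(-7,-3 \right)} \right)} + 16163\right) \left(-12451 - 18527\right) = \left(\left(-4 + \sqrt{-3 - 7}\right) + 16163\right) \left(-12451 - 18527\right) = \left(\left(-4 + \sqrt{-10}\right) + 16163\right) \left(-30978\right) = \left(\left(-4 + i \sqrt{10}\right) + 16163\right) \left(-30978\right) = \left(16159 + i \sqrt{10}\right) \left(-30978\right) = -500573502 - 30978 i \sqrt{10}$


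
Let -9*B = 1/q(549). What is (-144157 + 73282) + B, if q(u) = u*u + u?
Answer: -192606356251/2717550 ≈ -70875.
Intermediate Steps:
q(u) = u + u² (q(u) = u² + u = u + u²)
B = -1/2717550 (B = -1/(549*(1 + 549))/9 = -1/(9*(549*550)) = -⅑/301950 = -⅑*1/301950 = -1/2717550 ≈ -3.6798e-7)
(-144157 + 73282) + B = (-144157 + 73282) - 1/2717550 = -70875 - 1/2717550 = -192606356251/2717550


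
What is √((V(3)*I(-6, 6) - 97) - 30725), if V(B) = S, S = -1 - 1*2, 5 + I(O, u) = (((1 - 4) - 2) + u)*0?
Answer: 3*I*√3423 ≈ 175.52*I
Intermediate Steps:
I(O, u) = -5 (I(O, u) = -5 + (((1 - 4) - 2) + u)*0 = -5 + ((-3 - 2) + u)*0 = -5 + (-5 + u)*0 = -5 + 0 = -5)
S = -3 (S = -1 - 2 = -3)
V(B) = -3
√((V(3)*I(-6, 6) - 97) - 30725) = √((-3*(-5) - 97) - 30725) = √((15 - 97) - 30725) = √(-82 - 30725) = √(-30807) = 3*I*√3423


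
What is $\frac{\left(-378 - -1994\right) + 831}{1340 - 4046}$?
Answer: $- \frac{2447}{2706} \approx -0.90429$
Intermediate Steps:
$\frac{\left(-378 - -1994\right) + 831}{1340 - 4046} = \frac{\left(-378 + 1994\right) + 831}{-2706} = \left(1616 + 831\right) \left(- \frac{1}{2706}\right) = 2447 \left(- \frac{1}{2706}\right) = - \frac{2447}{2706}$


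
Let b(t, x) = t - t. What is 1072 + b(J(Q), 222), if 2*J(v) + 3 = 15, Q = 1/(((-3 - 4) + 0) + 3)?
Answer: 1072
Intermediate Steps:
Q = -¼ (Q = 1/((-7 + 0) + 3) = 1/(-7 + 3) = 1/(-4) = -¼ ≈ -0.25000)
J(v) = 6 (J(v) = -3/2 + (½)*15 = -3/2 + 15/2 = 6)
b(t, x) = 0
1072 + b(J(Q), 222) = 1072 + 0 = 1072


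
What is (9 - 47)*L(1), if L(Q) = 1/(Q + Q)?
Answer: -19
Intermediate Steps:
L(Q) = 1/(2*Q)
(9 - 47)*L(1) = (9 - 47)*((1/2)/1) = -19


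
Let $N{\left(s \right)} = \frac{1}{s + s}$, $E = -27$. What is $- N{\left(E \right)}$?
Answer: $\frac{1}{54} \approx 0.018519$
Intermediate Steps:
$N{\left(s \right)} = \frac{1}{2 s}$
$- N{\left(E \right)} = - \frac{1}{2 \left(-27\right)} = - \frac{-1}{2 \cdot 27} = \left(-1\right) \left(- \frac{1}{54}\right) = \frac{1}{54}$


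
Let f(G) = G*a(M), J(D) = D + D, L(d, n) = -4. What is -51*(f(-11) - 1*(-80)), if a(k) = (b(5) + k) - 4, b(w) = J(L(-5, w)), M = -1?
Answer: -11373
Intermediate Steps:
J(D) = 2*D
b(w) = -8 (b(w) = 2*(-4) = -8)
a(k) = -12 + k (a(k) = (-8 + k) - 4 = -12 + k)
f(G) = -13*G (f(G) = G*(-12 - 1) = G*(-13) = -13*G)
-51*(f(-11) - 1*(-80)) = -51*(-13*(-11) - 1*(-80)) = -51*(143 + 80) = -51*223 = -11373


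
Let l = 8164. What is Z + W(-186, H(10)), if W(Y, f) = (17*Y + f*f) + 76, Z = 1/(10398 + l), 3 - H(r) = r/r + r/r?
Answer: -57263769/18562 ≈ -3085.0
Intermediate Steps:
H(r) = 1 (H(r) = 3 - (r/r + r/r) = 3 - (1 + 1) = 3 - 1*2 = 3 - 2 = 1)
Z = 1/18562 (Z = 1/(10398 + 8164) = 1/18562 ≈ 5.3874e-5)
W(Y, f) = 76 + f² + 17*Y (W(Y, f) = (17*Y + f²) + 76 = (f² + 17*Y) + 76 = 76 + f² + 17*Y)
Z + W(-186, H(10)) = 1/18562 + (76 + 1² + 17*(-186)) = 1/18562 + (76 + 1 - 3162) = 1/18562 - 3085 = -57263769/18562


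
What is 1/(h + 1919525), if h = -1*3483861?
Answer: -1/1564336 ≈ -6.3925e-7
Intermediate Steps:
h = -3483861
1/(h + 1919525) = 1/(-3483861 + 1919525) = 1/(-1564336) = -1/1564336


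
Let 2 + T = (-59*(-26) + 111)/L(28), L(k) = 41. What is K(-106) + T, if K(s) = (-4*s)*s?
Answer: -1841141/41 ≈ -44906.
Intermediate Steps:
K(s) = -4*s²
T = 1563/41 (T = -2 + (-59*(-26) + 111)/41 = -2 + (1534 + 111)*(1/41) = -2 + 1645*(1/41) = -2 + 1645/41 = 1563/41 ≈ 38.122)
K(-106) + T = -4*(-106)² + 1563/41 = -4*11236 + 1563/41 = -44944 + 1563/41 = -1841141/41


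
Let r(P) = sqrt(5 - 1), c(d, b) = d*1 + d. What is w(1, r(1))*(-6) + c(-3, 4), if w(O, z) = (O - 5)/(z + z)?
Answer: 0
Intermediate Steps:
c(d, b) = 2*d (c(d, b) = d + d = 2*d)
r(P) = 2 (r(P) = sqrt(4) = 2)
w(O, z) = (-5 + O)/(2*z) (w(O, z) = (-5 + O)/((2*z)) = (-5 + O)*(1/(2*z)) = (-5 + O)/(2*z))
w(1, r(1))*(-6) + c(-3, 4) = ((1/2)*(-5 + 1)/2)*(-6) + 2*(-3) = ((1/2)*(1/2)*(-4))*(-6) - 6 = -1*(-6) - 6 = 6 - 6 = 0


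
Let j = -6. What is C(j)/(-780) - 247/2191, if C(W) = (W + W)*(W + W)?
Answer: -42347/142415 ≈ -0.29735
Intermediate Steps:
C(W) = 4*W² (C(W) = (2*W)*(2*W) = 4*W²)
C(j)/(-780) - 247/2191 = (4*(-6)²)/(-780) - 247/2191 = (4*36)*(-1/780) - 247*1/2191 = 144*(-1/780) - 247/2191 = -12/65 - 247/2191 = -42347/142415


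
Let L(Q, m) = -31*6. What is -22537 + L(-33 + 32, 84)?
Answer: -22723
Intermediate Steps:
L(Q, m) = -186
-22537 + L(-33 + 32, 84) = -22537 - 186 = -22723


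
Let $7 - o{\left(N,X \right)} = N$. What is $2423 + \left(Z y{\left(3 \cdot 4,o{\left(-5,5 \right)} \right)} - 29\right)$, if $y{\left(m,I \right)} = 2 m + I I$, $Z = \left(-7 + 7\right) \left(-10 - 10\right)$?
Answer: $2394$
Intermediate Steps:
$o{\left(N,X \right)} = 7 - N$
$Z = 0$ ($Z = 0 \left(-20\right) = 0$)
$y{\left(m,I \right)} = I^{2} + 2 m$ ($y{\left(m,I \right)} = 2 m + I^{2} = I^{2} + 2 m$)
$2423 + \left(Z y{\left(3 \cdot 4,o{\left(-5,5 \right)} \right)} - 29\right) = 2423 - \left(29 + 0 \left(\left(7 - -5\right)^{2} + 2 \cdot 3 \cdot 4\right)\right) = 2423 - \left(29 + 0 \left(\left(7 + 5\right)^{2} + 2 \cdot 12\right)\right) = 2423 - \left(29 + 0 \left(12^{2} + 24\right)\right) = 2423 - \left(29 + 0 \left(144 + 24\right)\right) = 2423 + \left(0 \cdot 168 - 29\right) = 2423 + \left(0 - 29\right) = 2423 - 29 = 2394$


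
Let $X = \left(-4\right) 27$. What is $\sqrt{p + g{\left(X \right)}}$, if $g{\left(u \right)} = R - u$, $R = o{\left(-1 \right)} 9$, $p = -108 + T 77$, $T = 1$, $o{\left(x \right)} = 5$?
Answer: $\sqrt{122} \approx 11.045$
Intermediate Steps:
$X = -108$
$p = -31$ ($p = -108 + 1 \cdot 77 = -108 + 77 = -31$)
$R = 45$ ($R = 5 \cdot 9 = 45$)
$g{\left(u \right)} = 45 - u$
$\sqrt{p + g{\left(X \right)}} = \sqrt{-31 + \left(45 - -108\right)} = \sqrt{-31 + \left(45 + 108\right)} = \sqrt{-31 + 153} = \sqrt{122}$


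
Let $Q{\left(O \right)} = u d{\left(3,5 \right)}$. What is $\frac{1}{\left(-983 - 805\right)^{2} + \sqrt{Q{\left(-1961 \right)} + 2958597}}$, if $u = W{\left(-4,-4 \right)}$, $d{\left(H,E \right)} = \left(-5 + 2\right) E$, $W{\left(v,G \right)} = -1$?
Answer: $\frac{266412}{851703998377} - \frac{\sqrt{739653}}{5110223990262} \approx 3.1263 \cdot 10^{-7}$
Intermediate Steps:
$d{\left(H,E \right)} = - 3 E$
$u = -1$
$Q{\left(O \right)} = 15$ ($Q{\left(O \right)} = - \left(-3\right) 5 = \left(-1\right) \left(-15\right) = 15$)
$\frac{1}{\left(-983 - 805\right)^{2} + \sqrt{Q{\left(-1961 \right)} + 2958597}} = \frac{1}{\left(-983 - 805\right)^{2} + \sqrt{15 + 2958597}} = \frac{1}{\left(-1788\right)^{2} + \sqrt{2958612}} = \frac{1}{3196944 + 2 \sqrt{739653}}$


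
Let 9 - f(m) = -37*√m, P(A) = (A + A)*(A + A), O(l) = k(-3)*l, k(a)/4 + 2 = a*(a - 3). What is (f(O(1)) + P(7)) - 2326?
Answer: -1825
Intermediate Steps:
k(a) = -8 + 4*a*(-3 + a) (k(a) = -8 + 4*(a*(a - 3)) = -8 + 4*(a*(-3 + a)) = -8 + 4*a*(-3 + a))
O(l) = 64*l (O(l) = (-8 - 12*(-3) + 4*(-3)²)*l = (-8 + 36 + 4*9)*l = (-8 + 36 + 36)*l = 64*l)
P(A) = 4*A² (P(A) = (2*A)*(2*A) = 4*A²)
f(m) = 9 + 37*√m (f(m) = 9 - (-37)*√m = 9 + 37*√m)
(f(O(1)) + P(7)) - 2326 = ((9 + 37*√(64*1)) + 4*7²) - 2326 = ((9 + 37*√64) + 4*49) - 2326 = ((9 + 37*8) + 196) - 2326 = ((9 + 296) + 196) - 2326 = (305 + 196) - 2326 = 501 - 2326 = -1825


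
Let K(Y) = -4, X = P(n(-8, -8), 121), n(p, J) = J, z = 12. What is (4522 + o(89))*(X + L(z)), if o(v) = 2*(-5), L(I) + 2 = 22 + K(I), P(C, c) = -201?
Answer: -834720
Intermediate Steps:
X = -201
L(I) = 16 (L(I) = -2 + (22 - 4) = -2 + 18 = 16)
o(v) = -10
(4522 + o(89))*(X + L(z)) = (4522 - 10)*(-201 + 16) = 4512*(-185) = -834720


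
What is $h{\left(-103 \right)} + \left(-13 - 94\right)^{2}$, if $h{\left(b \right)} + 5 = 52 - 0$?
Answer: $11496$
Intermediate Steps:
$h{\left(b \right)} = 47$ ($h{\left(b \right)} = -5 + \left(52 - 0\right) = -5 + \left(52 + 0\right) = -5 + 52 = 47$)
$h{\left(-103 \right)} + \left(-13 - 94\right)^{2} = 47 + \left(-13 - 94\right)^{2} = 47 + \left(-107\right)^{2} = 47 + 11449 = 11496$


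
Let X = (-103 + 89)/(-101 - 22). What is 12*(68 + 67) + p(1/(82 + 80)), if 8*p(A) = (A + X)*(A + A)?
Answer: 6972506717/4304016 ≈ 1620.0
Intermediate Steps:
X = 14/123 (X = -14/(-123) = -14*(-1/123) = 14/123 ≈ 0.11382)
p(A) = A*(14/123 + A)/4 (p(A) = ((A + 14/123)*(A + A))/8 = ((14/123 + A)*(2*A))/8 = (2*A*(14/123 + A))/8 = A*(14/123 + A)/4)
12*(68 + 67) + p(1/(82 + 80)) = 12*(68 + 67) + (14 + 123/(82 + 80))/(492*(82 + 80)) = 12*135 + (1/492)*(14 + 123/162)/162 = 1620 + (1/492)*(1/162)*(14 + 123*(1/162)) = 1620 + (1/492)*(1/162)*(14 + 41/54) = 1620 + (1/492)*(1/162)*(797/54) = 1620 + 797/4304016 = 6972506717/4304016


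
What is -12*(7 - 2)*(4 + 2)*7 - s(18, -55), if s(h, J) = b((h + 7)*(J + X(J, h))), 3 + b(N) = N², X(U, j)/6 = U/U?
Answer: -1503142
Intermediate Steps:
X(U, j) = 6 (X(U, j) = 6*(U/U) = 6*1 = 6)
b(N) = -3 + N²
s(h, J) = -3 + (6 + J)²*(7 + h)² (s(h, J) = -3 + ((h + 7)*(J + 6))² = -3 + ((7 + h)*(6 + J))² = -3 + ((6 + J)*(7 + h))² = -3 + (6 + J)²*(7 + h)²)
-12*(7 - 2)*(4 + 2)*7 - s(18, -55) = -12*(7 - 2)*(4 + 2)*7 - (-3 + (42 + 6*18 + 7*(-55) - 55*18)²) = -60*6*7 - (-3 + (42 + 108 - 385 - 990)²) = -12*30*7 - (-3 + (-1225)²) = -360*7 - (-3 + 1500625) = -2520 - 1*1500622 = -2520 - 1500622 = -1503142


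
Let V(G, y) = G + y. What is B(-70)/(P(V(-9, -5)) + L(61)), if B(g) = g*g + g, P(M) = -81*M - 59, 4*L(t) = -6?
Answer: 9660/2147 ≈ 4.4993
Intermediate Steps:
L(t) = -3/2 (L(t) = (¼)*(-6) = -3/2)
P(M) = -59 - 81*M
B(g) = g + g² (B(g) = g² + g = g + g²)
B(-70)/(P(V(-9, -5)) + L(61)) = (-70*(1 - 70))/((-59 - 81*(-9 - 5)) - 3/2) = (-70*(-69))/((-59 - 81*(-14)) - 3/2) = 4830/((-59 + 1134) - 3/2) = 4830/(1075 - 3/2) = 4830/(2147/2) = 4830*(2/2147) = 9660/2147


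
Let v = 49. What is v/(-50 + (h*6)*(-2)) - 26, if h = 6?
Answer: -3221/122 ≈ -26.402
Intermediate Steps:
v/(-50 + (h*6)*(-2)) - 26 = 49/(-50 + (6*6)*(-2)) - 26 = 49/(-50 + 36*(-2)) - 26 = 49/(-50 - 72) - 26 = 49/(-122) - 26 = -1/122*49 - 26 = -49/122 - 26 = -3221/122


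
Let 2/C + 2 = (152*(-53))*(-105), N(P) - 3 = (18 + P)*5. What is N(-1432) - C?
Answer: -2988909914/422939 ≈ -7067.0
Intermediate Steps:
N(P) = 93 + 5*P (N(P) = 3 + (18 + P)*5 = 3 + (90 + 5*P) = 93 + 5*P)
C = 1/422939 (C = 2/(-2 + (152*(-53))*(-105)) = 2/(-2 - 8056*(-105)) = 2/(-2 + 845880) = 2/845878 = 2*(1/845878) = 1/422939 ≈ 2.3644e-6)
N(-1432) - C = (93 + 5*(-1432)) - 1*1/422939 = (93 - 7160) - 1/422939 = -7067 - 1/422939 = -2988909914/422939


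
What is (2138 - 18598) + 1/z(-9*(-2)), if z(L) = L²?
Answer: -5333039/324 ≈ -16460.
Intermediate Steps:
(2138 - 18598) + 1/z(-9*(-2)) = (2138 - 18598) + 1/((-9*(-2))²) = -16460 + 1/(18²) = -16460 + 1/324 = -5333039/324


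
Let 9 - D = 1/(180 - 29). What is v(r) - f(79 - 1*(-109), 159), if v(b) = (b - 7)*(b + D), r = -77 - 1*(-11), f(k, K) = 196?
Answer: 598788/151 ≈ 3965.5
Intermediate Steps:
r = -66 (r = -77 + 11 = -66)
D = 1358/151 (D = 9 - 1/(180 - 29) = 9 - 1/151 = 1358/151 ≈ 8.9934)
v(b) = (-7 + b)*(1358/151 + b) (v(b) = (b - 7)*(b + 1358/151) = (-7 + b)*(1358/151 + b))
v(r) - f(79 - 1*(-109), 159) = (-9506/151 + (-66)² + (301/151)*(-66)) - 1*196 = (-9506/151 + 4356 - 19866/151) - 196 = 628384/151 - 196 = 598788/151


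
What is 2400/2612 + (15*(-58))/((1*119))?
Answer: -496710/77707 ≈ -6.3921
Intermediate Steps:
2400/2612 + (15*(-58))/((1*119)) = 2400*(1/2612) - 870/119 = 600/653 - 870*1/119 = 600/653 - 870/119 = -496710/77707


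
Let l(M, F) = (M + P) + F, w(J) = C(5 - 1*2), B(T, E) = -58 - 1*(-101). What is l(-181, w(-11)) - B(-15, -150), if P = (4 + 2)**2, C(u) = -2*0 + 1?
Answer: -187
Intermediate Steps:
B(T, E) = 43 (B(T, E) = -58 + 101 = 43)
C(u) = 1 (C(u) = 0 + 1 = 1)
w(J) = 1
P = 36 (P = 6**2 = 36)
l(M, F) = 36 + F + M (l(M, F) = (M + 36) + F = (36 + M) + F = 36 + F + M)
l(-181, w(-11)) - B(-15, -150) = (36 + 1 - 181) - 1*43 = -144 - 43 = -187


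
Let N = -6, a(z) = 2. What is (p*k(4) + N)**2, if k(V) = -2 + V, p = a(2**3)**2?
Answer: 4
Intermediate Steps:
p = 4 (p = 2**2 = 4)
(p*k(4) + N)**2 = (4*(-2 + 4) - 6)**2 = (4*2 - 6)**2 = (8 - 6)**2 = 2**2 = 4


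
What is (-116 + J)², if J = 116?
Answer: 0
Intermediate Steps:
(-116 + J)² = (-116 + 116)² = 0² = 0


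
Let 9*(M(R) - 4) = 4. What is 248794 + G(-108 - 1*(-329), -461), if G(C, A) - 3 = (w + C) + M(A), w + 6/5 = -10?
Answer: 11205506/45 ≈ 2.4901e+5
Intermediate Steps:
w = -56/5 (w = -6/5 - 10 = -56/5 ≈ -11.200)
M(R) = 40/9 (M(R) = 4 + (⅑)*4 = 4 + 4/9 = 40/9)
G(C, A) = -169/45 + C (G(C, A) = 3 + ((-56/5 + C) + 40/9) = 3 + (-304/45 + C) = -169/45 + C)
248794 + G(-108 - 1*(-329), -461) = 248794 + (-169/45 + (-108 - 1*(-329))) = 248794 + (-169/45 + (-108 + 329)) = 248794 + (-169/45 + 221) = 248794 + 9776/45 = 11205506/45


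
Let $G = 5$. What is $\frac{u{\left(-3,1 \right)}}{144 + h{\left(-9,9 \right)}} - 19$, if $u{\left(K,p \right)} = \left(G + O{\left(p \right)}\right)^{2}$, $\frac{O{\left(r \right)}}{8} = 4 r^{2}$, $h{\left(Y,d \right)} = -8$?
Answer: $- \frac{1215}{136} \approx -8.9338$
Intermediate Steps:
$O{\left(r \right)} = 32 r^{2}$ ($O{\left(r \right)} = 8 \cdot 4 r^{2} = 32 r^{2}$)
$u{\left(K,p \right)} = \left(5 + 32 p^{2}\right)^{2}$
$\frac{u{\left(-3,1 \right)}}{144 + h{\left(-9,9 \right)}} - 19 = \frac{\left(5 + 32 \cdot 1^{2}\right)^{2}}{144 - 8} - 19 = \frac{\left(5 + 32 \cdot 1\right)^{2}}{136} - 19 = \left(5 + 32\right)^{2} \cdot \frac{1}{136} - 19 = 37^{2} \cdot \frac{1}{136} - 19 = 1369 \cdot \frac{1}{136} - 19 = \frac{1369}{136} - 19 = - \frac{1215}{136}$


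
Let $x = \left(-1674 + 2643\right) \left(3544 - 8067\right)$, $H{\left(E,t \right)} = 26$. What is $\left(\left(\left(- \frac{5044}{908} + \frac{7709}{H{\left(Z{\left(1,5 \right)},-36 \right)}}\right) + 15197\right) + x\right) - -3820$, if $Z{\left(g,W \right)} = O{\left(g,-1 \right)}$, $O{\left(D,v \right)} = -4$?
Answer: $- \frac{1981019491}{454} \approx -4.3635 \cdot 10^{6}$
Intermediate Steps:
$Z{\left(g,W \right)} = -4$
$x = -4382787$ ($x = 969 \left(-4523\right) = -4382787$)
$\left(\left(\left(- \frac{5044}{908} + \frac{7709}{H{\left(Z{\left(1,5 \right)},-36 \right)}}\right) + 15197\right) + x\right) - -3820 = \left(\left(\left(- \frac{5044}{908} + \frac{7709}{26}\right) + 15197\right) - 4382787\right) - -3820 = \left(\left(\left(\left(-5044\right) \frac{1}{908} + 7709 \cdot \frac{1}{26}\right) + 15197\right) - 4382787\right) + 3820 = \left(\left(\left(- \frac{1261}{227} + \frac{593}{2}\right) + 15197\right) - 4382787\right) + 3820 = \left(\left(\frac{132089}{454} + 15197\right) - 4382787\right) + 3820 = \left(\frac{7031527}{454} - 4382787\right) + 3820 = - \frac{1982753771}{454} + 3820 = - \frac{1981019491}{454}$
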